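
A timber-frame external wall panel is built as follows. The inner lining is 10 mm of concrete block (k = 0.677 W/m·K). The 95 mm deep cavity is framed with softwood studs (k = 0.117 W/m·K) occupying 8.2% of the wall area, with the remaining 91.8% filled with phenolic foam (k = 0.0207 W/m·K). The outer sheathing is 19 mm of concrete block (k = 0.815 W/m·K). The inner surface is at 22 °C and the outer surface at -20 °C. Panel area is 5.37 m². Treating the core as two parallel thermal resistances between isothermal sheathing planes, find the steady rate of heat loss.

Q ≈ 67.1 W

Sheathing layers in series; stud and cavity paths in parallel between them.
R_inner = 0.01/(0.677×5.37) = 0.002751 K/W
R_stud  = 0.095/(0.117×0.082×5.37) = 1.844 K/W
R_cav   = 0.095/(0.0207×0.918×5.37) = 0.931 K/W
1/R_core = 1/R_stud + 1/R_cav → R_core = 0.6186 K/W
R_outer = 0.019/(0.815×5.37) = 0.004341 K/W
R_total = 0.6257 K/W
Q = ΔT/R_total = 42/0.6257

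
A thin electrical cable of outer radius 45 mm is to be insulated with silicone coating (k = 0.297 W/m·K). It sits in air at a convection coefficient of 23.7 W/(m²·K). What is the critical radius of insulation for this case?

For a cylinder r_cr = k/h = 0.297/23.7
r_cr = 12.5 mm; since the bare radius (45 mm) is above r_cr, any added insulation will reduce heat loss.

r_cr ≈ 12.5 mm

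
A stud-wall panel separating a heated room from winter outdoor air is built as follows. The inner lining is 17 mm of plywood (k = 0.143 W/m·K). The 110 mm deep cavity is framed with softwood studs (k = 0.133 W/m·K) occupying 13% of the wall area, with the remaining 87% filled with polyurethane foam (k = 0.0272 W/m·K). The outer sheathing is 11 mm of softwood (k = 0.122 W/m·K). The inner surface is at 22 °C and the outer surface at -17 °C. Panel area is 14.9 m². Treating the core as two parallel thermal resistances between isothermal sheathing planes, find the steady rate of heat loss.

Q ≈ 201 W

Sheathing layers in series; stud and cavity paths in parallel between them.
R_inner = 0.017/(0.143×14.9) = 0.007979 K/W
R_stud  = 0.11/(0.133×0.13×14.9) = 0.427 K/W
R_cav   = 0.11/(0.0272×0.87×14.9) = 0.312 K/W
1/R_core = 1/R_stud + 1/R_cav → R_core = 0.1803 K/W
R_outer = 0.011/(0.122×14.9) = 0.006051 K/W
R_total = 0.1943 K/W
Q = ΔT/R_total = 39/0.1943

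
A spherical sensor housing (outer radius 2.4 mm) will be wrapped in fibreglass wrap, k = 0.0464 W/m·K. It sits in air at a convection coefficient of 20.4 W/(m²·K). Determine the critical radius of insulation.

r_cr ≈ 4.55 mm

For a sphere r_cr = 2k/h = 2×0.0464/20.4
r_cr = 4.55 mm; since the bare radius (2.4 mm) is below r_cr, adding a thin layer of insulation will *increase* heat loss.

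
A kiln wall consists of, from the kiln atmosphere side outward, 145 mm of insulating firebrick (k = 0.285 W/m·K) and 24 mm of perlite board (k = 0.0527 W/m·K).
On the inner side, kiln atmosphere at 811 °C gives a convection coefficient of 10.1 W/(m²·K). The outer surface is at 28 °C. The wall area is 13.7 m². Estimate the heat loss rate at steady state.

Q ≈ 10100 W

Model the wall as resistances in series:
R_inner film = 1/(h_i·A) = 1/(10.1×13.7) = 0.007227 K/W
R_insulating firebrick = L/(kA) = 0.145/(0.285×13.7) = 0.03714 K/W
R_perlite board = L/(kA) = 0.024/(0.0527×13.7) = 0.03324 K/W
R_total = 0.07761 K/W
Q = ΔT / R_total = 783 / 0.07761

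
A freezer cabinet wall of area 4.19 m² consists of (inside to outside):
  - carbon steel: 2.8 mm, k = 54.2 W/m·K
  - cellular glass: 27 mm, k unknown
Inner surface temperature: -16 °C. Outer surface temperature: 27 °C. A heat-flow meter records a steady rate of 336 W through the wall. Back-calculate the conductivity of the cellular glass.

Model the wall as resistances in series:
R_carbon steel = L/(kA) = 0.0028/(54.2×4.19) = 1.233×10^-5 K/W
Sum of known resistances R_other = 1.233×10^-5 K/W
Total R = ΔT/Q = 43/336 = 0.128 K/W
R_cellular glass = R_total − R_other = 0.128 K/W
k = L/(R·A) = 0.027/(0.128×4.19)

k ≈ 0.0504 W/(m·K)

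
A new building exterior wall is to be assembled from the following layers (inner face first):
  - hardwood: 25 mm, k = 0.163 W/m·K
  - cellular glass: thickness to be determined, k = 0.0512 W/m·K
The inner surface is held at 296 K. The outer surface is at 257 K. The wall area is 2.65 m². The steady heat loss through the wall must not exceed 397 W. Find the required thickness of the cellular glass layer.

L ≈ 5.48 mm

Treating each layer as a thermal resistance in series:
R_hardwood = L/(kA) = 0.025/(0.163×2.65) = 0.05788 K/W
Sum of the known resistances R_other = 0.05788 K/W
Required total resistance R_tot = ΔT/Q_allow = 39/397 = 0.09824 K/W
R_cellular glass = R_tot − R_other = 0.04036 K/W
L = R·k·A = 0.04036×0.0512×2.65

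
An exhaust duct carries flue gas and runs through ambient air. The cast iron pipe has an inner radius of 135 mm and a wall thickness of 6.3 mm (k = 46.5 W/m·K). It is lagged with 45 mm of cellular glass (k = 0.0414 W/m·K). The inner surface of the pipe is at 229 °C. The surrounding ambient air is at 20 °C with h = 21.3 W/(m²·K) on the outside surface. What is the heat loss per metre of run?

q′ ≈ 189 W/m

For a radial system each layer contributes R = ln(r_out/r_in)/(2πkL); films add R = 1/(hA).
R_cast iron pipe wall = ln(141.3/135)/(2π×46.5×1) = 1.561×10^-4 K/W
R_cellular glass = ln(186.3/141.3)/(2π×0.0414×1) = 1.063 K/W
R_outer film = 1/(h_o·2πr_oL) = 1/(21.3×2π×0.1863×1) = 0.04011 K/W
R_total = 1.103 K/W
Q = ΔT/R_total = 209/1.103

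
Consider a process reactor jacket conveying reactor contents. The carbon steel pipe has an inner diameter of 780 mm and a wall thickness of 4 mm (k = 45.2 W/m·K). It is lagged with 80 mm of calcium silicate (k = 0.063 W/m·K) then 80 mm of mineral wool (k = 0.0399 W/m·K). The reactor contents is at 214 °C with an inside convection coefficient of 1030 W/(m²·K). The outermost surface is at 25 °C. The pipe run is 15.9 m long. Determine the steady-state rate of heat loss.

Cylindrical conduction, so R = ln(r₂/r₁)/(2πkL) per layer, in series:
R_inner film = 1/(h_i·2πr₁L) = 1/(1030×2π×0.39×15.9) = 2.492×10^-5 K/W
R_carbon steel pipe wall = ln(394/390)/(2π×45.2×15.9) = 2.26×10^-6 K/W
R_calcium silicate = ln(474/394)/(2π×0.063×15.9) = 0.02937 K/W
R_mineral wool = ln(554/474)/(2π×0.0399×15.9) = 0.03913 K/W
R_total = 0.06852 K/W
Q = ΔT/R_total = 189/0.06852

Q ≈ 2760 W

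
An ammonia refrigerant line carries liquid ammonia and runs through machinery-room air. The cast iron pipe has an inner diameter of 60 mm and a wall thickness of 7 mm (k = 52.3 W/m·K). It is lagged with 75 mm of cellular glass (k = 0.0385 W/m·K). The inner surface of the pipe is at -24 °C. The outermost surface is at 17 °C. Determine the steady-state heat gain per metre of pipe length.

q′ ≈ 8.95 W/m

Per-layer cylindrical resistances, series-summed:
R_cast iron pipe wall = ln(37/30)/(2π×52.3×1) = 6.382×10^-4 K/W
R_cellular glass = ln(112/37)/(2π×0.0385×1) = 4.579 K/W
R_total = 4.579 K/W
Q = ΔT/R_total = 41/4.579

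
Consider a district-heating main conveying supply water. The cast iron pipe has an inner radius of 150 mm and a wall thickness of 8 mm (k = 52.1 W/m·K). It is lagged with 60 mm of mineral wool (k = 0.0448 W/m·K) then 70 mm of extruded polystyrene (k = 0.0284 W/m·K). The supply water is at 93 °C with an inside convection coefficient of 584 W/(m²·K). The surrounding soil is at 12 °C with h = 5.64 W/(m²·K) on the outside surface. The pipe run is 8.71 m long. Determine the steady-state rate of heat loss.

Q ≈ 252 W

Per-layer cylindrical resistances, series-summed:
R_inner film = 1/(h_i·2πr₁L) = 1/(584×2π×0.15×8.71) = 2.086×10^-4 K/W
R_cast iron pipe wall = ln(158/150)/(2π×52.1×8.71) = 1.822×10^-5 K/W
R_mineral wool = ln(218/158)/(2π×0.0448×8.71) = 0.1313 K/W
R_extruded polystyrene = ln(288/218)/(2π×0.0284×8.71) = 0.1792 K/W
R_outer film = 1/(h_o·2πr_oL) = 1/(5.64×2π×0.288×8.71) = 0.01125 K/W
R_total = 0.3219 K/W
Q = ΔT/R_total = 81/0.3219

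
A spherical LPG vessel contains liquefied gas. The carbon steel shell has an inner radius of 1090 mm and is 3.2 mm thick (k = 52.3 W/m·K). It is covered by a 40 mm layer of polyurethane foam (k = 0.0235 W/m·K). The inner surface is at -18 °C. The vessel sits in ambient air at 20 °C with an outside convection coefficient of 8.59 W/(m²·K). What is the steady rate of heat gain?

Spherical conduction: R = (1/r_in − 1/r_out)/(4πk) per layer; series-sum.
R_carbon steel shell = (1/1.09 − 1/1.0932)/(4π×52.3) = 4.086×10^-6 K/W
R_polyurethane foam = (1/1.0932 − 1/1.1332)/(4π×0.0235) = 0.1093 K/W
R_outer film = 1/(h·4πr_o²) = 1/(8.59×4π×1.1332²) = 0.007214 K/W
R_total = 0.1166 K/W
Q = ΔT/R_total = 38/0.1166

Q ≈ 326 W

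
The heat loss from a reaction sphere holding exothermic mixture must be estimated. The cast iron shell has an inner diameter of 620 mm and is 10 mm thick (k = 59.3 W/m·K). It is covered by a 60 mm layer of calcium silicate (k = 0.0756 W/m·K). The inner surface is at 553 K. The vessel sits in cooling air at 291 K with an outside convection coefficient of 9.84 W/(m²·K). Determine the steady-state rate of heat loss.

Q ≈ 455 W

Each spherical layer contributes R = (1/r_i − 1/r_o)/(4πk):
R_cast iron shell = (1/0.31 − 1/0.32)/(4π×59.3) = 1.353×10^-4 K/W
R_calcium silicate = (1/0.32 − 1/0.38)/(4π×0.0756) = 0.5194 K/W
R_outer film = 1/(h·4πr_o²) = 1/(9.84×4π×0.38²) = 0.05601 K/W
R_total = 0.5755 K/W
Q = ΔT/R_total = 262/0.5755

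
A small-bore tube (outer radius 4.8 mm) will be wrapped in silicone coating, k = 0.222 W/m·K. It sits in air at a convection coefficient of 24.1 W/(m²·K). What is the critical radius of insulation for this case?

For a cylinder r_cr = k/h = 0.222/24.1
r_cr = 9.21 mm; since the bare radius (4.8 mm) is below r_cr, adding a thin layer of insulation will *increase* heat loss.

r_cr ≈ 9.21 mm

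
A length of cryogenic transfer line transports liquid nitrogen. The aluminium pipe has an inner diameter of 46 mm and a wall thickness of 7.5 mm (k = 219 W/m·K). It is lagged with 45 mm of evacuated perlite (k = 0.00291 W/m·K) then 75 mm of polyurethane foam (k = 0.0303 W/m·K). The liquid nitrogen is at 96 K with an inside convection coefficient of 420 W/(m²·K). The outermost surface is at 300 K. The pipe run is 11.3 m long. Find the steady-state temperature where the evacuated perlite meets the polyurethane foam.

T ≈ 286 K

Cylindrical conduction, so R = ln(r₂/r₁)/(2πkL) per layer, in series:
R_inner film = 1/(h_i·2πr₁L) = 1/(420×2π×0.023×11.3) = 0.001458 K/W
R_aluminium pipe wall = ln(30.5/23)/(2π×219×11.3) = 1.815×10^-5 K/W
R_evacuated perlite = ln(75.5/30.5)/(2π×0.00291×11.3) = 4.387 K/W
R_polyurethane foam = ln(150.5/75.5)/(2π×0.0303×11.3) = 0.3207 K/W
R_total = 4.709 K/W
Q = ΔT/R_total = 204/4.709
Q = 43.3 W
T_interface = T_inner + Q·ΣR(inner→interface) = 96 + 43.3×4.389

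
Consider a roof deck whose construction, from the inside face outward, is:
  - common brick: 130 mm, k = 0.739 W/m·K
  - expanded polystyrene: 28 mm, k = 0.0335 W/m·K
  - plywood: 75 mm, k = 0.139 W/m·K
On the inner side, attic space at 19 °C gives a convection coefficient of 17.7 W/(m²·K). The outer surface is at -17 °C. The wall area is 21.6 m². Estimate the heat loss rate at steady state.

Model the wall as resistances in series:
R_inner film = 1/(h_i·A) = 1/(17.7×21.6) = 0.002616 K/W
R_common brick = L/(kA) = 0.13/(0.739×21.6) = 0.008144 K/W
R_expanded polystyrene = L/(kA) = 0.028/(0.0335×21.6) = 0.0387 K/W
R_plywood = L/(kA) = 0.075/(0.139×21.6) = 0.02498 K/W
R_total = 0.07444 K/W
Q = ΔT / R_total = 36 / 0.07444

Q ≈ 484 W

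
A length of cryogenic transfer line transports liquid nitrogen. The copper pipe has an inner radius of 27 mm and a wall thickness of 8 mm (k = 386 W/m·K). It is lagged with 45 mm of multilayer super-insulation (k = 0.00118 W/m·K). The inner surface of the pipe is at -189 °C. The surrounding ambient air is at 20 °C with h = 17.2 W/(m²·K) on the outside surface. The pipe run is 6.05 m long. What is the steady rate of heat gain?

Q ≈ 11.3 W

For a radial system each layer contributes R = ln(r_out/r_in)/(2πkL); films add R = 1/(hA).
R_copper pipe wall = ln(35/27)/(2π×386×6.05) = 1.769×10^-5 K/W
R_multilayer super-insulation = ln(80/35)/(2π×0.00118×6.05) = 18.43 K/W
R_outer film = 1/(h_o·2πr_oL) = 1/(17.2×2π×0.08×6.05) = 0.01912 K/W
R_total = 18.45 K/W
Q = ΔT/R_total = 209/18.45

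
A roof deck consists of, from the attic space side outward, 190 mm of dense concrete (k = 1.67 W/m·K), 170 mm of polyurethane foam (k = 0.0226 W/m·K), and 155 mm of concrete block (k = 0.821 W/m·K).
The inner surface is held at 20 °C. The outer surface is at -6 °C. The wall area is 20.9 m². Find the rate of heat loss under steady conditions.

Treating each layer as a thermal resistance in series:
R_dense concrete = L/(kA) = 0.19/(1.67×20.9) = 0.005444 K/W
R_polyurethane foam = L/(kA) = 0.17/(0.0226×20.9) = 0.3599 K/W
R_concrete block = L/(kA) = 0.155/(0.821×20.9) = 0.009033 K/W
R_total = 0.3744 K/W
Q = ΔT / R_total = 26 / 0.3744

Q ≈ 69.4 W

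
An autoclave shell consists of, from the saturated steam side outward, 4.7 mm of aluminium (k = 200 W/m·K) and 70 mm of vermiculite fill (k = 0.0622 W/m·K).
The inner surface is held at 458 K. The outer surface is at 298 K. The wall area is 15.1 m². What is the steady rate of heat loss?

Model the wall as resistances in series:
R_aluminium = L/(kA) = 0.0047/(200×15.1) = 1.556×10^-6 K/W
R_vermiculite fill = L/(kA) = 0.07/(0.0622×15.1) = 0.07453 K/W
R_total = 0.07453 K/W
Q = ΔT / R_total = 160 / 0.07453

Q ≈ 2150 W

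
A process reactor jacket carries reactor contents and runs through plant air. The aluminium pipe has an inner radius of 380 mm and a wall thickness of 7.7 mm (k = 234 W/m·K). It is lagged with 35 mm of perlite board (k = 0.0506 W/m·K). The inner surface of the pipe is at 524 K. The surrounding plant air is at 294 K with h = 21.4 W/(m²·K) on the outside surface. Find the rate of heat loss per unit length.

q′ ≈ 795 W/m

Cylindrical conduction, so R = ln(r₂/r₁)/(2πkL) per layer, in series:
R_aluminium pipe wall = ln(387.7/380)/(2π×234×1) = 1.364×10^-5 K/W
R_perlite board = ln(422.7/387.7)/(2π×0.0506×1) = 0.2719 K/W
R_outer film = 1/(h_o·2πr_oL) = 1/(21.4×2π×0.4227×1) = 0.01759 K/W
R_total = 0.2895 K/W
Q = ΔT/R_total = 230/0.2895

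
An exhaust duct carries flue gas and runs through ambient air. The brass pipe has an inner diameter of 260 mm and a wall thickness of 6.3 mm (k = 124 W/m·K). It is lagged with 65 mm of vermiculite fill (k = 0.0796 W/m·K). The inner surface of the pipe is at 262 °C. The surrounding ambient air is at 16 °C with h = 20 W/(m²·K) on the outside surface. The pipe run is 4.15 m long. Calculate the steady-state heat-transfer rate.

Cylindrical conduction, so R = ln(r₂/r₁)/(2πkL) per layer, in series:
R_brass pipe wall = ln(136.3/130)/(2π×124×4.15) = 1.464×10^-5 K/W
R_vermiculite fill = ln(201.3/136.3)/(2π×0.0796×4.15) = 0.1879 K/W
R_outer film = 1/(h_o·2πr_oL) = 1/(20×2π×0.2013×4.15) = 0.009526 K/W
R_total = 0.1974 K/W
Q = ΔT/R_total = 246/0.1974

Q ≈ 1250 W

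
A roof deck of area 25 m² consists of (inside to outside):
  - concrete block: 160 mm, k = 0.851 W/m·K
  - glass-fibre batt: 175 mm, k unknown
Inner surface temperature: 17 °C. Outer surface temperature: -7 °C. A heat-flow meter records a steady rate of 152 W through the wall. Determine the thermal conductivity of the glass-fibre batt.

Treating each layer as a thermal resistance in series:
R_concrete block = L/(kA) = 0.16/(0.851×25) = 0.007521 K/W
Sum of known resistances R_other = 0.007521 K/W
Total R = ΔT/Q = 24/152 = 0.1579 K/W
R_glass-fibre batt = R_total − R_other = 0.1504 K/W
k = L/(R·A) = 0.175/(0.1504×25)

k ≈ 0.0466 W/(m·K)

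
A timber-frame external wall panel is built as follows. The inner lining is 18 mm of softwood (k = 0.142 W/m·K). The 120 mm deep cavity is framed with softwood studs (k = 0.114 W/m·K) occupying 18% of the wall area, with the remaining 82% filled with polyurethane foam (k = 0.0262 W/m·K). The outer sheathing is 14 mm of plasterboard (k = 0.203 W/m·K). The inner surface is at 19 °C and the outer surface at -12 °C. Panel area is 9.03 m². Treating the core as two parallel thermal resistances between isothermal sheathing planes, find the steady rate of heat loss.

Sheathing layers in series; stud and cavity paths in parallel between them.
R_inner = 0.018/(0.142×9.03) = 0.01404 K/W
R_stud  = 0.12/(0.114×0.18×9.03) = 0.6476 K/W
R_cav   = 0.12/(0.0262×0.82×9.03) = 0.6186 K/W
1/R_core = 1/R_stud + 1/R_cav → R_core = 0.3164 K/W
R_outer = 0.014/(0.203×9.03) = 0.007637 K/W
R_total = 0.3381 K/W
Q = ΔT/R_total = 31/0.3381

Q ≈ 91.7 W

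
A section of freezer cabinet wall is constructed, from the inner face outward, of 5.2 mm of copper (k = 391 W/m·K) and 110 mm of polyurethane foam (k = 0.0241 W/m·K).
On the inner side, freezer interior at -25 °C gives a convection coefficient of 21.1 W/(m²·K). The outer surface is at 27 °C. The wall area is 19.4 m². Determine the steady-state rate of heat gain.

Model the wall as resistances in series:
R_inner film = 1/(h_i·A) = 1/(21.1×19.4) = 0.002443 K/W
R_copper = L/(kA) = 0.0052/(391×19.4) = 6.855×10^-7 K/W
R_polyurethane foam = L/(kA) = 0.11/(0.0241×19.4) = 0.2353 K/W
R_total = 0.2377 K/W
Q = ΔT / R_total = 52 / 0.2377

Q ≈ 219 W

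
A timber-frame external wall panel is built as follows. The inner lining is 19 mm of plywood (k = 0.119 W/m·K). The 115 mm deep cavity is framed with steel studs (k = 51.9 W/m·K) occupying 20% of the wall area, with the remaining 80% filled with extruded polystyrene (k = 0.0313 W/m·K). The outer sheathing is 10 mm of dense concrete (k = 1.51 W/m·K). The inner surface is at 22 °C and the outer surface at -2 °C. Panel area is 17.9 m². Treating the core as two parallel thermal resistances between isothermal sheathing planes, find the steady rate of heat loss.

Q ≈ 2420 W

Sheathing layers in series; stud and cavity paths in parallel between them.
R_inner = 0.019/(0.119×17.9) = 0.00892 K/W
R_stud  = 0.115/(51.9×0.2×17.9) = 6.189×10^-4 K/W
R_cav   = 0.115/(0.0313×0.8×17.9) = 0.2566 K/W
1/R_core = 1/R_stud + 1/R_cav → R_core = 6.174×10^-4 K/W
R_outer = 0.01/(1.51×17.9) = 3.7×10^-4 K/W
R_total = 0.009907 K/W
Q = ΔT/R_total = 24/0.009907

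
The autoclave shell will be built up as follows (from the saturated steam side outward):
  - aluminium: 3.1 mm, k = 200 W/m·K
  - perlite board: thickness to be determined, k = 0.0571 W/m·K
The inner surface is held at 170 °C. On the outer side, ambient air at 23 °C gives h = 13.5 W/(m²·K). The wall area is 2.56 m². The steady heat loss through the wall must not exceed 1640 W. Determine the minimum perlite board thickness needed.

L ≈ 8.87 mm

Series thermal resistances:
R_aluminium = L/(kA) = 0.0031/(200×2.56) = 6.055×10^-6 K/W
R_outer film = 1/(h_o·A) = 1/(13.5×2.56) = 0.02894 K/W
Sum of the known resistances R_other = 0.02894 K/W
Required total resistance R_tot = ΔT/Q_allow = 147/1640 = 0.08963 K/W
R_perlite board = R_tot − R_other = 0.06069 K/W
L = R·k·A = 0.06069×0.0571×2.56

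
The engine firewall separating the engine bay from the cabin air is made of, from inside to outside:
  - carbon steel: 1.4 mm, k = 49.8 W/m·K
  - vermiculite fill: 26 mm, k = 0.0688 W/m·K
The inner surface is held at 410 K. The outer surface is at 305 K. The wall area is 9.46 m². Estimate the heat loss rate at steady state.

Q ≈ 2630 W

Treating each layer as a thermal resistance in series:
R_carbon steel = L/(kA) = 0.0014/(49.8×9.46) = 2.972×10^-6 K/W
R_vermiculite fill = L/(kA) = 0.026/(0.0688×9.46) = 0.03995 K/W
R_total = 0.03995 K/W
Q = ΔT / R_total = 105 / 0.03995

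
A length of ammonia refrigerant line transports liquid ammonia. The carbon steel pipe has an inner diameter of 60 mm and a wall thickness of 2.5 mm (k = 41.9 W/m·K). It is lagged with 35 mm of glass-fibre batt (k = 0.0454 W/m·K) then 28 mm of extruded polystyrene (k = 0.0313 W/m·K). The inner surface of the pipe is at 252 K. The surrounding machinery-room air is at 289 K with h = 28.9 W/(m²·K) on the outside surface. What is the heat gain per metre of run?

Treating each annulus and film as a series resistance:
R_carbon steel pipe wall = ln(32.5/30)/(2π×41.9×1) = 3.04×10^-4 K/W
R_glass-fibre batt = ln(67.5/32.5)/(2π×0.0454×1) = 2.562 K/W
R_extruded polystyrene = ln(95.5/67.5)/(2π×0.0313×1) = 1.764 K/W
R_outer film = 1/(h_o·2πr_oL) = 1/(28.9×2π×0.0955×1) = 0.05767 K/W
R_total = 4.385 K/W
Q = ΔT/R_total = 37/4.385

q′ ≈ 8.44 W/m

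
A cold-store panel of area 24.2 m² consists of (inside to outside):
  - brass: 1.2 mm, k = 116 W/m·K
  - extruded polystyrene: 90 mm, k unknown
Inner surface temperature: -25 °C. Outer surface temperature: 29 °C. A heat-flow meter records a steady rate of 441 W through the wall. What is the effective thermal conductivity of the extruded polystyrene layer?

k ≈ 0.0304 W/(m·K)

Thermal resistances in series:
R_brass = L/(kA) = 0.0012/(116×24.2) = 4.275×10^-7 K/W
Sum of known resistances R_other = 4.275×10^-7 K/W
Total R = ΔT/Q = 54/441 = 0.1224 K/W
R_extruded polystyrene = R_total − R_other = 0.1224 K/W
k = L/(R·A) = 0.09/(0.1224×24.2)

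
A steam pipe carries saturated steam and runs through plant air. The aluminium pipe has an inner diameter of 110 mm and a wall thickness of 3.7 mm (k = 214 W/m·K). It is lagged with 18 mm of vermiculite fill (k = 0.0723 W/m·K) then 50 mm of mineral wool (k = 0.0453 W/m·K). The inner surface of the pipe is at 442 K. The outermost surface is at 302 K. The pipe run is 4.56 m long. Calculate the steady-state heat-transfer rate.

Treating each annulus and film as a series resistance:
R_aluminium pipe wall = ln(58.7/55)/(2π×214×4.56) = 1.062×10^-5 K/W
R_vermiculite fill = ln(76.7/58.7)/(2π×0.0723×4.56) = 0.1291 K/W
R_mineral wool = ln(126.7/76.7)/(2π×0.0453×4.56) = 0.3867 K/W
R_total = 0.5158 K/W
Q = ΔT/R_total = 140/0.5158

Q ≈ 271 W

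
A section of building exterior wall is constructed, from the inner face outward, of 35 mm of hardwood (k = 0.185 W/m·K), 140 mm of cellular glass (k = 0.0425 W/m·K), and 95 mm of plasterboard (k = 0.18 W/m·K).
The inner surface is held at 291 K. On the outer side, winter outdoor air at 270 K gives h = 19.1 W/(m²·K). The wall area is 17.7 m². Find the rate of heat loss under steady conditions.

Series thermal resistances:
R_hardwood = L/(kA) = 0.035/(0.185×17.7) = 0.01069 K/W
R_cellular glass = L/(kA) = 0.14/(0.0425×17.7) = 0.1861 K/W
R_plasterboard = L/(kA) = 0.095/(0.18×17.7) = 0.02982 K/W
R_outer film = 1/(h_o·A) = 1/(19.1×17.7) = 0.002958 K/W
R_total = 0.2296 K/W
Q = ΔT / R_total = 21 / 0.2296

Q ≈ 91.5 W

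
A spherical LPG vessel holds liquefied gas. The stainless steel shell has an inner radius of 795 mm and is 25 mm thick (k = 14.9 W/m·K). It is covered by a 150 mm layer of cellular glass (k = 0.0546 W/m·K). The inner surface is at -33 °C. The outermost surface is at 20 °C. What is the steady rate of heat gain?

Spherical conduction: R = (1/r_in − 1/r_out)/(4πk) per layer; series-sum.
R_stainless steel shell = (1/0.795 − 1/0.82)/(4π×14.9) = 2.048×10^-4 K/W
R_cellular glass = (1/0.82 − 1/0.97)/(4π×0.0546) = 0.2749 K/W
R_total = 0.2751 K/W
Q = ΔT/R_total = 53/0.2751

Q ≈ 193 W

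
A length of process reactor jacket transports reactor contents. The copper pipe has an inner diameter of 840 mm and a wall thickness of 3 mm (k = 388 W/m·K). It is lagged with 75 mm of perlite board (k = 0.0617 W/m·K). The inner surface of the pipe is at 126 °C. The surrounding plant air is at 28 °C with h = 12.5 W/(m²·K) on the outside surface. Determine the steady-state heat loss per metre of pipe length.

Per-layer cylindrical resistances, series-summed:
R_copper pipe wall = ln(423/420)/(2π×388×1) = 2.92×10^-6 K/W
R_perlite board = ln(498/423)/(2π×0.0617×1) = 0.421 K/W
R_outer film = 1/(h_o·2πr_oL) = 1/(12.5×2π×0.498×1) = 0.02557 K/W
R_total = 0.4466 K/W
Q = ΔT/R_total = 98/0.4466

q′ ≈ 219 W/m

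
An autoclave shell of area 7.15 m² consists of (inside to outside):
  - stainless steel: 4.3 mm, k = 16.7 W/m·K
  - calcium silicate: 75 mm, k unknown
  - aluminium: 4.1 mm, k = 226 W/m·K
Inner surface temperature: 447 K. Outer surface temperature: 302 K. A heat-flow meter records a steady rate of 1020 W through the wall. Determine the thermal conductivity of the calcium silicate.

k ≈ 0.0738 W/(m·K)

Using the resistance-network approach (series):
R_stainless steel = L/(kA) = 0.0043/(16.7×7.15) = 3.601×10^-5 K/W
R_aluminium = L/(kA) = 0.0041/(226×7.15) = 2.537×10^-6 K/W
Sum of known resistances R_other = 3.855×10^-5 K/W
Total R = ΔT/Q = 145/1020 = 0.1422 K/W
R_calcium silicate = R_total − R_other = 0.1421 K/W
k = L/(R·A) = 0.075/(0.1421×7.15)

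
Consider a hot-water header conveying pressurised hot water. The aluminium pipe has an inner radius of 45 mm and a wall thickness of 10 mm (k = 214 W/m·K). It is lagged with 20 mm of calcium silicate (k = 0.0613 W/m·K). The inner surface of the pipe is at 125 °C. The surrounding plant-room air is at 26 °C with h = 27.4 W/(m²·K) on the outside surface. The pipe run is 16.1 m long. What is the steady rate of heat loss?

Q ≈ 1810 W

Treating each annulus and film as a series resistance:
R_aluminium pipe wall = ln(55/45)/(2π×214×16.1) = 9.27×10^-6 K/W
R_calcium silicate = ln(75/55)/(2π×0.0613×16.1) = 0.05002 K/W
R_outer film = 1/(h_o·2πr_oL) = 1/(27.4×2π×0.075×16.1) = 0.00481 K/W
R_total = 0.05484 K/W
Q = ΔT/R_total = 99/0.05484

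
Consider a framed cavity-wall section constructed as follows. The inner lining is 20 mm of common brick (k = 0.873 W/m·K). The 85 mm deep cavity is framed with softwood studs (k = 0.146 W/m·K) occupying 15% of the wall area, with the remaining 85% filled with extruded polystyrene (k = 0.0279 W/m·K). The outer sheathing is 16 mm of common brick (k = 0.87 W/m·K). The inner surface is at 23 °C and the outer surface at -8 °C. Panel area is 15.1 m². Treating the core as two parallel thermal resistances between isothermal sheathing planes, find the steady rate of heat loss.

Q ≈ 246 W

Sheathing layers in series; stud and cavity paths in parallel between them.
R_inner = 0.02/(0.873×15.1) = 0.001517 K/W
R_stud  = 0.085/(0.146×0.15×15.1) = 0.257 K/W
R_cav   = 0.085/(0.0279×0.85×15.1) = 0.2374 K/W
1/R_core = 1/R_stud + 1/R_cav → R_core = 0.1234 K/W
R_outer = 0.016/(0.87×15.1) = 0.001218 K/W
R_total = 0.1261 K/W
Q = ΔT/R_total = 31/0.1261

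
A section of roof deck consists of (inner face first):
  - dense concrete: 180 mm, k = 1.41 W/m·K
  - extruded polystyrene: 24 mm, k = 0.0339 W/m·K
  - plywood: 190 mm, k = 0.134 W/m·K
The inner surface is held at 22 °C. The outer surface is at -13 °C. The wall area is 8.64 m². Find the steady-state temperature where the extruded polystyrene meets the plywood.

T ≈ 9.02 °C

Model the wall as resistances in series:
R_dense concrete = L/(kA) = 0.18/(1.41×8.64) = 0.01478 K/W
R_extruded polystyrene = L/(kA) = 0.024/(0.0339×8.64) = 0.08194 K/W
R_plywood = L/(kA) = 0.19/(0.134×8.64) = 0.1641 K/W
R_total = 0.2608 K/W;  Q = ΔT/R_total = 35/0.2608 = 134.2 W
T_interface = T_inner − Q·ΣR(inner→interface) = 22 − 134×0.09672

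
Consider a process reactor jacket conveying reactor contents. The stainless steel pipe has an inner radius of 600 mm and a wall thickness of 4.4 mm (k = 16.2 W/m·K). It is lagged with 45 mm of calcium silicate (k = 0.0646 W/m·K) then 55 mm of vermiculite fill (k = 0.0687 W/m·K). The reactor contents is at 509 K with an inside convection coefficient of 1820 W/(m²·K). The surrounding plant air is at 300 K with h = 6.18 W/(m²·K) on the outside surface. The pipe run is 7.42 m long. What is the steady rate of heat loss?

Radial resistances (cylindrical: R_cond = ln(r_o/r_i)/(2πkL), R_conv = 1/(h·2πrL)):
R_inner film = 1/(h_i·2πr₁L) = 1/(1820×2π×0.6×7.42) = 1.964×10^-5 K/W
R_stainless steel pipe wall = ln(604.4/600)/(2π×16.2×7.42) = 9.674×10^-6 K/W
R_calcium silicate = ln(649.4/604.4)/(2π×0.0646×7.42) = 0.02384 K/W
R_vermiculite fill = ln(704.4/649.4)/(2π×0.0687×7.42) = 0.02538 K/W
R_outer film = 1/(h_o·2πr_oL) = 1/(6.18×2π×0.7044×7.42) = 0.004927 K/W
R_total = 0.05418 K/W
Q = ΔT/R_total = 209/0.05418

Q ≈ 3860 W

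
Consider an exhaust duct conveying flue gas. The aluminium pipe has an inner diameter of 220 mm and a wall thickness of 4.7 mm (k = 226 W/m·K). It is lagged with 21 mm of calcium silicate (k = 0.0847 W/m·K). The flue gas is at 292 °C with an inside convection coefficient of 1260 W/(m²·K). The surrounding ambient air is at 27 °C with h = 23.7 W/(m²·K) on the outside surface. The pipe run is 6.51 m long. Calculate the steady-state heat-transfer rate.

Q ≈ 4710 W

Treating each annulus and film as a series resistance:
R_inner film = 1/(h_i·2πr₁L) = 1/(1260×2π×0.11×6.51) = 1.764×10^-4 K/W
R_aluminium pipe wall = ln(114.7/110)/(2π×226×6.51) = 4.526×10^-6 K/W
R_calcium silicate = ln(135.7/114.7)/(2π×0.0847×6.51) = 0.04853 K/W
R_outer film = 1/(h_o·2πr_oL) = 1/(23.7×2π×0.1357×6.51) = 0.007602 K/W
R_total = 0.05631 K/W
Q = ΔT/R_total = 265/0.05631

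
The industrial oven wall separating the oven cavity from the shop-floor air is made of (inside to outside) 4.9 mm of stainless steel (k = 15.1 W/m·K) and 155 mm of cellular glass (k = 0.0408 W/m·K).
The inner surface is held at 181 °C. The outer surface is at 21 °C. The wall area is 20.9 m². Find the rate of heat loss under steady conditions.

Model the wall as resistances in series:
R_stainless steel = L/(kA) = 0.0049/(15.1×20.9) = 1.553×10^-5 K/W
R_cellular glass = L/(kA) = 0.155/(0.0408×20.9) = 0.1818 K/W
R_total = 0.1818 K/W
Q = ΔT / R_total = 160 / 0.1818

Q ≈ 880 W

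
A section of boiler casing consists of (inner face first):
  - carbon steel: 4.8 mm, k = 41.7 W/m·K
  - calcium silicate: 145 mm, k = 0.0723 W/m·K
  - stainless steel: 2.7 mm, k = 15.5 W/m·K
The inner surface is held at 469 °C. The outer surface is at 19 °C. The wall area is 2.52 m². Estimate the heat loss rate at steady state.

Series thermal resistances:
R_carbon steel = L/(kA) = 0.0048/(41.7×2.52) = 4.568×10^-5 K/W
R_calcium silicate = L/(kA) = 0.145/(0.0723×2.52) = 0.7958 K/W
R_stainless steel = L/(kA) = 0.0027/(15.5×2.52) = 6.912×10^-5 K/W
R_total = 0.796 K/W
Q = ΔT / R_total = 450 / 0.796

Q ≈ 565 W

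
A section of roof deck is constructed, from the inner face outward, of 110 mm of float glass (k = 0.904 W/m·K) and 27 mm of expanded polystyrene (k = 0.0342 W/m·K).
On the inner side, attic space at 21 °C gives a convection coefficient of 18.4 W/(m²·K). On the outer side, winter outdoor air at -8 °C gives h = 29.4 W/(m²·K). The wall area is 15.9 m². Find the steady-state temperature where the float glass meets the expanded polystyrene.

Thermal resistances in series:
R_inner film = 1/(h_i·A) = 1/(18.4×15.9) = 0.003418 K/W
R_float glass = L/(kA) = 0.11/(0.904×15.9) = 0.007653 K/W
R_expanded polystyrene = L/(kA) = 0.027/(0.0342×15.9) = 0.04965 K/W
R_outer film = 1/(h_o·A) = 1/(29.4×15.9) = 0.002139 K/W
R_total = 0.06286 K/W;  Q = ΔT/R_total = 29/0.06286 = 461.3 W
T_interface = T_inner − Q·ΣR(inner→interface) = 21 − 461×0.01107

T ≈ 15.9 °C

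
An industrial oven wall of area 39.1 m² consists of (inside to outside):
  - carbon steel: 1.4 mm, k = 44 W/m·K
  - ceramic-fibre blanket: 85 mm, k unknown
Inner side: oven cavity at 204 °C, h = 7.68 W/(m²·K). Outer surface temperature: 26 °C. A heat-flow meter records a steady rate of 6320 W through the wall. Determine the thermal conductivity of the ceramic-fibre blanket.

Model the wall as resistances in series:
R_inner film = 1/(h_i·A) = 1/(7.68×39.1) = 0.00333 K/W
R_carbon steel = L/(kA) = 0.0014/(44×39.1) = 8.138×10^-7 K/W
Sum of known resistances R_other = 0.003331 K/W
Total R = ΔT/Q = 178/6320 = 0.02816 K/W
R_ceramic-fibre blanket = R_total − R_other = 0.02483 K/W
k = L/(R·A) = 0.085/(0.02483×39.1)

k ≈ 0.0875 W/(m·K)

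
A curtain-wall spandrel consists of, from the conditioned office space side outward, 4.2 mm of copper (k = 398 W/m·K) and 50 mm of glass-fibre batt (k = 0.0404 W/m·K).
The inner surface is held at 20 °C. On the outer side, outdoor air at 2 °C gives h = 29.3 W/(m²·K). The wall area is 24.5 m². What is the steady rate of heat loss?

Q ≈ 347 W

Thermal resistances in series:
R_copper = L/(kA) = 0.0042/(398×24.5) = 4.307×10^-7 K/W
R_glass-fibre batt = L/(kA) = 0.05/(0.0404×24.5) = 0.05052 K/W
R_outer film = 1/(h_o·A) = 1/(29.3×24.5) = 0.001393 K/W
R_total = 0.05191 K/W
Q = ΔT / R_total = 18 / 0.05191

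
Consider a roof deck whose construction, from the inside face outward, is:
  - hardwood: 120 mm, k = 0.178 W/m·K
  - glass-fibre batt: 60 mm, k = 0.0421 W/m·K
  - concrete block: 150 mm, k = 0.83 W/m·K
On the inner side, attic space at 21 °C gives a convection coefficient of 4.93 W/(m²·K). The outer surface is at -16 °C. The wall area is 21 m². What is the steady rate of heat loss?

Treating each layer as a thermal resistance in series:
R_inner film = 1/(h_i·A) = 1/(4.93×21) = 0.009659 K/W
R_hardwood = L/(kA) = 0.12/(0.178×21) = 0.0321 K/W
R_glass-fibre batt = L/(kA) = 0.06/(0.0421×21) = 0.06787 K/W
R_concrete block = L/(kA) = 0.15/(0.83×21) = 0.008606 K/W
R_total = 0.1182 K/W
Q = ΔT / R_total = 37 / 0.1182

Q ≈ 313 W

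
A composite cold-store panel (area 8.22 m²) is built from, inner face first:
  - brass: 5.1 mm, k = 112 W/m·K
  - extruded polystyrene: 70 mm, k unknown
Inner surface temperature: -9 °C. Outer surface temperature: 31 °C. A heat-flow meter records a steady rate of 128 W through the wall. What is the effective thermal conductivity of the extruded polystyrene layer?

k ≈ 0.0273 W/(m·K)

Model the wall as resistances in series:
R_brass = L/(kA) = 0.0051/(112×8.22) = 5.54×10^-6 K/W
Sum of known resistances R_other = 5.54×10^-6 K/W
Total R = ΔT/Q = 40/128 = 0.3125 K/W
R_extruded polystyrene = R_total − R_other = 0.3125 K/W
k = L/(R·A) = 0.07/(0.3125×8.22)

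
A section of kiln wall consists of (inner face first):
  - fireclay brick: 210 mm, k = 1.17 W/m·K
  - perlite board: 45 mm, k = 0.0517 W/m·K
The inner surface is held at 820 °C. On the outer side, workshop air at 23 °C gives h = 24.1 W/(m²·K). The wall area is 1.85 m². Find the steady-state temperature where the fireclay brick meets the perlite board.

T ≈ 689 °C

Treating each layer as a thermal resistance in series:
R_fireclay brick = L/(kA) = 0.21/(1.17×1.85) = 0.09702 K/W
R_perlite board = L/(kA) = 0.045/(0.0517×1.85) = 0.4705 K/W
R_outer film = 1/(h_o·A) = 1/(24.1×1.85) = 0.02243 K/W
R_total = 0.5899 K/W;  Q = ΔT/R_total = 797/0.5899 = 1351 W
T_interface = T_inner − Q·ΣR(inner→interface) = 820 − 1350×0.09702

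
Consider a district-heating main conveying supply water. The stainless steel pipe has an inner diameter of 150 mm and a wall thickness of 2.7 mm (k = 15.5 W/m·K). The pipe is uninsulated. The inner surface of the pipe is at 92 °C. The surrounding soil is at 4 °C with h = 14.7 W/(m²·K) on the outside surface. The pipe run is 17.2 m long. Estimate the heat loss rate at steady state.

Q ≈ 10800 W

For a radial system each layer contributes R = ln(r_out/r_in)/(2πkL); films add R = 1/(hA).
R_stainless steel pipe wall = ln(77.7/75)/(2π×15.5×17.2) = 2.111×10^-5 K/W
R_outer film = 1/(h_o·2πr_oL) = 1/(14.7×2π×0.0777×17.2) = 0.008101 K/W
R_total = 0.008122 K/W
Q = ΔT/R_total = 88/0.008122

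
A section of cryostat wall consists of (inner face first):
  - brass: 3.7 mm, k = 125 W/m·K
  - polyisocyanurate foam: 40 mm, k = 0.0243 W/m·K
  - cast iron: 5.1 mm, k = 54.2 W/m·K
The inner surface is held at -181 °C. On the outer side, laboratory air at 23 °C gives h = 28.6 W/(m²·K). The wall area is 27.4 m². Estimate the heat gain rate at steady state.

Q ≈ 3320 W

Model the wall as resistances in series:
R_brass = L/(kA) = 0.0037/(125×27.4) = 1.08×10^-6 K/W
R_polyisocyanurate foam = L/(kA) = 0.04/(0.0243×27.4) = 0.06008 K/W
R_cast iron = L/(kA) = 0.0051/(54.2×27.4) = 3.434×10^-6 K/W
R_outer film = 1/(h_o·A) = 1/(28.6×27.4) = 0.001276 K/W
R_total = 0.06136 K/W
Q = ΔT / R_total = 204 / 0.06136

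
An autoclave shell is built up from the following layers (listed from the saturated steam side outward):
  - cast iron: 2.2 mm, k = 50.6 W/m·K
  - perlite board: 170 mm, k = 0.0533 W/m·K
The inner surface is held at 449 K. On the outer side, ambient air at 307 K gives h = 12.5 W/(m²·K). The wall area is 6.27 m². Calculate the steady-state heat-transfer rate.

Q ≈ 272 W

Series thermal resistances:
R_cast iron = L/(kA) = 0.0022/(50.6×6.27) = 6.934×10^-6 K/W
R_perlite board = L/(kA) = 0.17/(0.0533×6.27) = 0.5087 K/W
R_outer film = 1/(h_o·A) = 1/(12.5×6.27) = 0.01276 K/W
R_total = 0.5215 K/W
Q = ΔT / R_total = 142 / 0.5215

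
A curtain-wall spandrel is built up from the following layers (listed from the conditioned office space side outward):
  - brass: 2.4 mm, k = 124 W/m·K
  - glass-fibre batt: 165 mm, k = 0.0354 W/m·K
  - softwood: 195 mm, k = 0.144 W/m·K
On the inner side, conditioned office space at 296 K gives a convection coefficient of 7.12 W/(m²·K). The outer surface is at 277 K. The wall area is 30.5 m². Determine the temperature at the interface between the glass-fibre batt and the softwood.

T ≈ 281 K

Model the wall as resistances in series:
R_inner film = 1/(h_i·A) = 1/(7.12×30.5) = 0.004605 K/W
R_brass = L/(kA) = 0.0024/(124×30.5) = 6.346×10^-7 K/W
R_glass-fibre batt = L/(kA) = 0.165/(0.0354×30.5) = 0.1528 K/W
R_softwood = L/(kA) = 0.195/(0.144×30.5) = 0.0444 K/W
R_total = 0.2018 K/W;  Q = ΔT/R_total = 19/0.2018 = 94.14 W
T_interface = T_inner − Q·ΣR(inner→interface) = 296 − 94.1×0.1574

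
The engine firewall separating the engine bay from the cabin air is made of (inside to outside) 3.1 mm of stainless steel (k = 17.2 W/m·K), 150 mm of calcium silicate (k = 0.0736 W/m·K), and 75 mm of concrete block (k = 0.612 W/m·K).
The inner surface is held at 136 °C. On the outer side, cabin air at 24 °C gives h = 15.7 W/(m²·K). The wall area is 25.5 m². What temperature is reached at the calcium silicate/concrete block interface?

T ≈ 33.4 °C

Treating each layer as a thermal resistance in series:
R_stainless steel = L/(kA) = 0.0031/(17.2×25.5) = 7.068×10^-6 K/W
R_calcium silicate = L/(kA) = 0.15/(0.0736×25.5) = 0.07992 K/W
R_concrete block = L/(kA) = 0.075/(0.612×25.5) = 0.004806 K/W
R_outer film = 1/(h_o·A) = 1/(15.7×25.5) = 0.002498 K/W
R_total = 0.08723 K/W;  Q = ΔT/R_total = 112/0.08723 = 1284 W
T_interface = T_inner − Q·ΣR(inner→interface) = 136 − 1280×0.07993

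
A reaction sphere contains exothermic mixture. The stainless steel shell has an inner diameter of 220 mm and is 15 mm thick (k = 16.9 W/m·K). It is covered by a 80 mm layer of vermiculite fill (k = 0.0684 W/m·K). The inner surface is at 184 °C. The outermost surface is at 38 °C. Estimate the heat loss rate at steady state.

For a spherical shell R = (1/r₁ − 1/r₂)/(4πk); film R = 1/(h·4πr²). In series:
R_stainless steel shell = (1/0.11 − 1/0.125)/(4π×16.9) = 0.005137 K/W
R_vermiculite fill = (1/0.125 − 1/0.205)/(4π×0.0684) = 3.632 K/W
R_total = 3.637 K/W
Q = ΔT/R_total = 146/3.637

Q ≈ 40.1 W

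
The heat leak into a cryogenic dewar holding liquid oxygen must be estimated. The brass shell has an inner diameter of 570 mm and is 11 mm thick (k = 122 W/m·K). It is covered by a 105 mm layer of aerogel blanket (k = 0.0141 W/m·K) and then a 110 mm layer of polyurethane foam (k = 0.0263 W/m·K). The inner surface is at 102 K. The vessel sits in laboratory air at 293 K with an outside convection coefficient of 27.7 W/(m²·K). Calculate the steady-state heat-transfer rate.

Each spherical layer contributes R = (1/r_i − 1/r_o)/(4πk):
R_brass shell = (1/0.285 − 1/0.296)/(4π×122) = 8.505×10^-5 K/W
R_aerogel blanket = (1/0.296 − 1/0.401)/(4π×0.0141) = 4.993 K/W
R_polyurethane foam = (1/0.401 − 1/0.511)/(4π×0.0263) = 1.624 K/W
R_outer film = 1/(h·4πr_o²) = 1/(27.7×4π×0.511²) = 0.011 K/W
R_total = 6.628 K/W
Q = ΔT/R_total = 191/6.628

Q ≈ 28.8 W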